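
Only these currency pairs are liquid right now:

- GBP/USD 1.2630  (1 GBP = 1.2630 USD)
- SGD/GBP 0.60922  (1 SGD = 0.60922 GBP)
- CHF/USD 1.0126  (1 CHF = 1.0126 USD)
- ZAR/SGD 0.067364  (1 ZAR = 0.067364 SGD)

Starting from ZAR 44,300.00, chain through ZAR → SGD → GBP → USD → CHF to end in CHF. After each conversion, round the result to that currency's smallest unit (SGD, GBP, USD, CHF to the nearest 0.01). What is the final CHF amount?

CHF 2,267.63

ZAR 44,300.00 × 0.067364 = SGD 2,984.23
SGD 2,984.23 × 0.60922 = GBP 1,818.05
GBP 1,818.05 × 1.2630 = USD 2,296.20
USD 2,296.20 ÷ 1.0126 = CHF 2,267.63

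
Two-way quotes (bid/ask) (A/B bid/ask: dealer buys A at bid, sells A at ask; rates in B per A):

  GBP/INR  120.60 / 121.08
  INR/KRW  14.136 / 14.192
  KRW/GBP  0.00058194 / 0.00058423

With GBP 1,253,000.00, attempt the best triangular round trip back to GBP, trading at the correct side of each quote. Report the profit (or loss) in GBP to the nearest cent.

Best loop GBP → KRW → INR → GBP:
GBP 1,253,000.00 ÷ 0.00058423 (buy KRW at ask) = KRW 2,144,703,285
KRW 2,144,703,285 ÷ 14.192 (buy INR at ask) = INR 151,120,580.94
INR 151,120,580.94 ÷ 121.08 (buy GBP at ask) = GBP 1,248,105.23

Net result: GBP -4,894.77 (no profitable arbitrage after spreads)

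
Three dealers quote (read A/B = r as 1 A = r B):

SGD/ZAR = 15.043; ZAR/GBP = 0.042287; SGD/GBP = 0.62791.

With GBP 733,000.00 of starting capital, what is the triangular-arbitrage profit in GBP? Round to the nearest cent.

Profitable loop is GBP → SGD → ZAR → GBP:
GBP 733,000.00 ÷ 0.62791 = SGD 1,167,364.75
SGD 1,167,364.75 × 15.043 = ZAR 17,560,667.93
ZAR 17,560,667.93 × 0.042287 = GBP 742,587.96
Profit = GBP 742,587.96 − GBP 733,000.00

Profit: GBP 9,587.96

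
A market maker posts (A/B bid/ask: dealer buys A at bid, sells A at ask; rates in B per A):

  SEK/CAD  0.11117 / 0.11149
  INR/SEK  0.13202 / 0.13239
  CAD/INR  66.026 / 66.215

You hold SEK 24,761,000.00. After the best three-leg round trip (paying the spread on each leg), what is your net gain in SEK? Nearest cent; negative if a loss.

Best loop SEK → INR → CAD → SEK:
SEK 24,761,000.00 ÷ 0.13239 (buy INR at ask) = INR 187,030,742.50
INR 187,030,742.50 ÷ 66.215 (buy CAD at ask) = CAD 2,824,597.79
CAD 2,824,597.79 ÷ 0.11149 (buy SEK at ask) = SEK 25,334,987.78

Net profit: SEK 573,987.78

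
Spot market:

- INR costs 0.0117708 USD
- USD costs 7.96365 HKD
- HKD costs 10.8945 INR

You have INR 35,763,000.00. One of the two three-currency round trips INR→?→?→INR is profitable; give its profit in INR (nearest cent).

Profitable loop is INR → USD → HKD → INR:
INR 35,763,000.00 × 0.0117708 = USD 420,959.12
USD 420,959.12 × 7.96365 = HKD 3,352,371.10
HKD 3,352,371.10 × 10.8945 = INR 36,522,406.94
Profit = INR 36,522,406.94 − INR 35,763,000.00

Profit: INR 759,406.94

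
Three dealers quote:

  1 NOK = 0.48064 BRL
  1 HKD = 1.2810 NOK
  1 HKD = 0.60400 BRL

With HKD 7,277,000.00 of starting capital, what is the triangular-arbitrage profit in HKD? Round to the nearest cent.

Profitable loop is HKD → NOK → BRL → HKD:
HKD 7,277,000.00 × 1.2810 = NOK 9,321,837.00
NOK 9,321,837.00 × 0.48064 = BRL 4,480,447.74
BRL 4,480,447.74 ÷ 0.60400 = HKD 7,417,959.83
Profit = HKD 7,417,959.83 − HKD 7,277,000.00

Profit: HKD 140,959.83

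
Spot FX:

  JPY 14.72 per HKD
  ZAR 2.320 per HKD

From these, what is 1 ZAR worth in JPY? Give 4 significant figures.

ZAR/JPY = 6.345

1 ZAR ÷ 2.320 = 0.431034 HKD
0.431034 HKD × 14.72 = 6.34483 JPY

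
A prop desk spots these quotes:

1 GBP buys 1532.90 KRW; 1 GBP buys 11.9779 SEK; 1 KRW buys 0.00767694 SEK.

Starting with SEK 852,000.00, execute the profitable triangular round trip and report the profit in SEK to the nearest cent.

Profitable loop is SEK → KRW → GBP → SEK:
SEK 852,000.00 ÷ 0.00767694 = KRW 110,981,719
KRW 110,981,719 ÷ 1532.90 = GBP 72,399.84
GBP 72,399.84 × 11.9779 = SEK 867,198.08
Profit = SEK 867,198.08 − SEK 852,000.00

Profit: SEK 15,198.08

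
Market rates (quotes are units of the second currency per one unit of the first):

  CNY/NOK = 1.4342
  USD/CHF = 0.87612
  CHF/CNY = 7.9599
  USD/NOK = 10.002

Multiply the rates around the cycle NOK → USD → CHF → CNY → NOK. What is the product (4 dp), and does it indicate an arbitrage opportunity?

1.0000 (no arbitrage)

Around NOK → USD → CHF → CNY → NOK: 1 ÷ 10.002 × 0.87612 × 7.9599 × 1.4342 = 0.999986
Product ≈ 1 (deviation 0.001%, within rounding noise).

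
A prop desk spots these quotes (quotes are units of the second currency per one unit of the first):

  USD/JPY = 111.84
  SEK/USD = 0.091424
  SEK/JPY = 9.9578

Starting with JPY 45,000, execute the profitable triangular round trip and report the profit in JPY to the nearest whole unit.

Profit: JPY 1,207

Profitable loop is JPY → SEK → USD → JPY:
JPY 45,000 ÷ 9.9578 = SEK 4,519.07
SEK 4,519.07 × 0.091424 = USD 413.15
USD 413.15 × 111.84 = JPY 46,207
Profit = JPY 46,207 − JPY 45,000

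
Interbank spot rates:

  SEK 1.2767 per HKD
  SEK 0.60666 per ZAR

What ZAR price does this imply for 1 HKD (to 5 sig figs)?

1 HKD × 1.2767 = 1.2767 SEK
1.2767 SEK ÷ 0.60666 = 2.10447 ZAR

HKD/ZAR = 2.1045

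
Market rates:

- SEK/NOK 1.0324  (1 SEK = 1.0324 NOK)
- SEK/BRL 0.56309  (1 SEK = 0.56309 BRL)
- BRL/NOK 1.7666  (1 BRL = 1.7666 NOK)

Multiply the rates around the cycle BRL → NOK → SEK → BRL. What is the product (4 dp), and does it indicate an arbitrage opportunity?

0.9635 (arbitrage exists)

Around BRL → NOK → SEK → BRL: 1 × 1.7666 ÷ 1.0324 × 0.56309 = 0.963536
Product < 1; profitable direction is BRL → SEK → NOK → BRL.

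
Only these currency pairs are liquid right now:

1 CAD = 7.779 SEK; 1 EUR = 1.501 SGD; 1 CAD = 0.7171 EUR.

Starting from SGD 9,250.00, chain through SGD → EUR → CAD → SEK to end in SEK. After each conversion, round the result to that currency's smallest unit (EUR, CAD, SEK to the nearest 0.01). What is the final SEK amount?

SEK 66,850.55

SGD 9,250.00 ÷ 1.501 = EUR 6,162.56
EUR 6,162.56 ÷ 0.7171 = CAD 8,593.72
CAD 8,593.72 × 7.779 = SEK 66,850.55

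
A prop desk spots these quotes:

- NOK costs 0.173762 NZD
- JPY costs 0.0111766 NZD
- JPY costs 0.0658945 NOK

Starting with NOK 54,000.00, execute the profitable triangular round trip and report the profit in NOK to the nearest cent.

Profit: NOK 1,320.75

Profitable loop is NOK → NZD → JPY → NOK:
NOK 54,000.00 × 0.173762 = NZD 9,383.15
NZD 9,383.15 ÷ 0.0111766 = JPY 839,535
JPY 839,535 × 0.0658945 = NOK 55,320.75
Profit = NOK 55,320.75 − NOK 54,000.00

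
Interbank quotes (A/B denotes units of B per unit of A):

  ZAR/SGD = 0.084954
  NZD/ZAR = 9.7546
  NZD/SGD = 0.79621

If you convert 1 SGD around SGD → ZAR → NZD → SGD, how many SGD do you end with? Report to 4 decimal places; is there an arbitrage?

0.9608 (arbitrage exists)

Around SGD → ZAR → NZD → SGD: 1 ÷ 0.084954 ÷ 9.7546 × 0.79621 = 0.960803
Product < 1; profitable direction is SGD → NZD → ZAR → SGD.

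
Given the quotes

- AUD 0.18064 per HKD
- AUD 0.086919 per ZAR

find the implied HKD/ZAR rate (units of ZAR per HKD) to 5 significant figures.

1 HKD × 0.18064 = 0.18064 AUD
0.18064 AUD ÷ 0.086919 = 2.07826 ZAR

HKD/ZAR = 2.0783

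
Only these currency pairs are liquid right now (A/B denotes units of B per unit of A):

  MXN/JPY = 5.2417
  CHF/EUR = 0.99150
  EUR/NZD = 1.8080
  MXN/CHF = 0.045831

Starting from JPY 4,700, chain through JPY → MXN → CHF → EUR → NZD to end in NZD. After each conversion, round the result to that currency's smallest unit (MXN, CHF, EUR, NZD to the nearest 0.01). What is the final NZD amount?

NZD 73.66

JPY 4,700 ÷ 5.2417 = MXN 896.66
MXN 896.66 × 0.045831 = CHF 41.09
CHF 41.09 × 0.99150 = EUR 40.74
EUR 40.74 × 1.8080 = NZD 73.66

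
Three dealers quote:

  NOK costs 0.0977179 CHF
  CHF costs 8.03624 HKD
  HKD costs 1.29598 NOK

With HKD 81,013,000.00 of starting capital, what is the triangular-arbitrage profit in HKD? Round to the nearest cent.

Profit: HKD 1,434,983.43

Profitable loop is HKD → NOK → CHF → HKD:
HKD 81,013,000.00 × 1.29598 = NOK 104,991,227.74
NOK 104,991,227.74 × 0.0977179 = CHF 10,259,522.29
CHF 10,259,522.29 × 8.03624 = HKD 82,447,983.43
Profit = HKD 82,447,983.43 − HKD 81,013,000.00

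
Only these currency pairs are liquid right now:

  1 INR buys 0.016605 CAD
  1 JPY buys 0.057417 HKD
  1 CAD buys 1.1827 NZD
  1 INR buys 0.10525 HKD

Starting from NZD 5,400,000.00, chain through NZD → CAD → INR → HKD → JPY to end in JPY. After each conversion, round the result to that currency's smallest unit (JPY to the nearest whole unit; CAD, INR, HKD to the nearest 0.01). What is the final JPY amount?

NZD 5,400,000.00 ÷ 1.1827 = CAD 4,565,823.96
CAD 4,565,823.96 ÷ 0.016605 = INR 274,966,814.81
INR 274,966,814.81 × 0.10525 = HKD 28,940,257.26
HKD 28,940,257.26 ÷ 0.057417 = JPY 504,036,387

JPY 504,036,387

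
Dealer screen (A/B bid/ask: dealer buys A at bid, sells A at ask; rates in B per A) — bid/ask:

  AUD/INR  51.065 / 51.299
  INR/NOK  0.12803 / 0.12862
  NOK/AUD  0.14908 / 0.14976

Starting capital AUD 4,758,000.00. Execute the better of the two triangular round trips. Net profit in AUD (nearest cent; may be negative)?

Net profit: AUD 57,165.31

Best loop AUD → NOK → INR → AUD:
AUD 4,758,000.00 ÷ 0.14976 (buy NOK at ask) = NOK 31,770,833.33
NOK 31,770,833.33 ÷ 0.12862 (buy INR at ask) = INR 247,013,165.40
INR 247,013,165.40 ÷ 51.299 (buy AUD at ask) = AUD 4,815,165.31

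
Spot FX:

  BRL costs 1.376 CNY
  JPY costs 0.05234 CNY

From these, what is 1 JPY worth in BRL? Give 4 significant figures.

JPY/BRL = 0.03804

1 JPY × 0.05234 = 0.05234 CNY
0.05234 CNY ÷ 1.376 = 0.0380378 BRL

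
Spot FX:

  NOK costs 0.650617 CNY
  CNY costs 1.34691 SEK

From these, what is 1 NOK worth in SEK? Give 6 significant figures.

1 NOK × 0.650617 = 0.650617 CNY
0.650617 CNY × 1.34691 = 0.876323 SEK

NOK/SEK = 0.876323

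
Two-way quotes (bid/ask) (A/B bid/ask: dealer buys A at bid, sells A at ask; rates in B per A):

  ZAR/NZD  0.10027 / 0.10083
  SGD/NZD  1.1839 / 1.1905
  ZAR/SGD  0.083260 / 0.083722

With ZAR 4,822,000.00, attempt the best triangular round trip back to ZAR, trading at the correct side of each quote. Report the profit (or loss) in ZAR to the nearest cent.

Net profit: ZAR 28,977.13

Best loop ZAR → NZD → SGD → ZAR:
ZAR 4,822,000.00 × 0.10027 (sell ZAR at bid) = NZD 483,501.94
NZD 483,501.94 ÷ 1.1905 (buy SGD at ask) = SGD 406,133.51
SGD 406,133.51 ÷ 0.083722 (buy ZAR at ask) = ZAR 4,850,977.13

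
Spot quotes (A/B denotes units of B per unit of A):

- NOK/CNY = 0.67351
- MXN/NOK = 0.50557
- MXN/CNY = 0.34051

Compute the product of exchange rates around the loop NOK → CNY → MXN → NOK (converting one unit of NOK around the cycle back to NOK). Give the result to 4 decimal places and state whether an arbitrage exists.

1.0000 (no arbitrage)

Around NOK → CNY → MXN → NOK: 1 × 0.67351 ÷ 0.34051 × 0.50557 = 0.999990
Product ≈ 1 (deviation 0.001%, within rounding noise).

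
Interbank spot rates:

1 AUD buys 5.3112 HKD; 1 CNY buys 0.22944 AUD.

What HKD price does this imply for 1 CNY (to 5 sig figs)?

CNY/HKD = 1.2186

1 CNY × 0.22944 = 0.22944 AUD
0.22944 AUD × 5.3112 = 1.2186 HKD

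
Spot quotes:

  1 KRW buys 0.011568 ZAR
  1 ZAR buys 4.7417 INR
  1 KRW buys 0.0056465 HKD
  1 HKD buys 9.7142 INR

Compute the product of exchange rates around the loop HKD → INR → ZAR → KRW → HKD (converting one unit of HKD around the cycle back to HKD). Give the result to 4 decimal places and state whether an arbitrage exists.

Around HKD → INR → ZAR → KRW → HKD: 1 × 9.7142 ÷ 4.7417 ÷ 0.011568 × 0.0056465 = 0.999986
Product ≈ 1 (deviation 0.001%, within rounding noise).

1.0000 (no arbitrage)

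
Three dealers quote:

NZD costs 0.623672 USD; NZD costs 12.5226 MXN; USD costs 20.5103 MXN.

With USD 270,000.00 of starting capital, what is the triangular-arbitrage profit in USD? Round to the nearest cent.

Profitable loop is USD → MXN → NZD → USD:
USD 270,000.00 × 20.5103 = MXN 5,537,781.00
MXN 5,537,781.00 ÷ 12.5226 = NZD 442,222.94
NZD 442,222.94 × 0.623672 = USD 275,802.07
Profit = USD 275,802.07 − USD 270,000.00

Profit: USD 5,802.07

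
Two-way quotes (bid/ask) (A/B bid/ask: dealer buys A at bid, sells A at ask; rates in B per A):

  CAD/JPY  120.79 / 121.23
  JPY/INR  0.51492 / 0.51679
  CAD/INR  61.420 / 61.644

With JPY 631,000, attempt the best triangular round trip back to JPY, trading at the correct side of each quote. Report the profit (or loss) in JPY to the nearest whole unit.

Best loop JPY → INR → CAD → JPY:
JPY 631,000 × 0.51492 (sell JPY at bid) = INR 324,914.52
INR 324,914.52 ÷ 61.644 (buy CAD at ask) = CAD 5,270.82
CAD 5,270.82 × 120.79 (sell CAD at bid) = JPY 636,663

Net profit: JPY 5,663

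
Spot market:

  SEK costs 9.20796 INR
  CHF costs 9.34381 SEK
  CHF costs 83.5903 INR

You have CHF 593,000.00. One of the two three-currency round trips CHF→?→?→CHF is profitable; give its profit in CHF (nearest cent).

Profit: CHF 17,360.24

Profitable loop is CHF → SEK → INR → CHF:
CHF 593,000.00 × 9.34381 = SEK 5,540,879.33
SEK 5,540,879.33 × 9.20796 = INR 51,020,195.24
INR 51,020,195.24 ÷ 83.5903 = CHF 610,360.24
Profit = CHF 610,360.24 − CHF 593,000.00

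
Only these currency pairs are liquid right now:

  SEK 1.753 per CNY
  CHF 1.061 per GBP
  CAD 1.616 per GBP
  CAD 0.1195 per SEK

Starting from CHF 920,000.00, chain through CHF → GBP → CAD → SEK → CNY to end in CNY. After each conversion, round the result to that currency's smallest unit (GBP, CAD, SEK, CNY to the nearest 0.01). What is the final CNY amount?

CHF 920,000.00 ÷ 1.061 = GBP 867,106.50
GBP 867,106.50 × 1.616 = CAD 1,401,244.10
CAD 1,401,244.10 ÷ 0.1195 = SEK 11,725,892.05
SEK 11,725,892.05 ÷ 1.753 = CNY 6,689,042.81

CNY 6,689,042.81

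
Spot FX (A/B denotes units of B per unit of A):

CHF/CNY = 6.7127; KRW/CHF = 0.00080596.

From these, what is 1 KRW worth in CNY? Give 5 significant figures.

1 KRW × 0.00080596 = 0.00080596 CHF
0.00080596 CHF × 6.7127 = 0.00541017 CNY

KRW/CNY = 0.0054102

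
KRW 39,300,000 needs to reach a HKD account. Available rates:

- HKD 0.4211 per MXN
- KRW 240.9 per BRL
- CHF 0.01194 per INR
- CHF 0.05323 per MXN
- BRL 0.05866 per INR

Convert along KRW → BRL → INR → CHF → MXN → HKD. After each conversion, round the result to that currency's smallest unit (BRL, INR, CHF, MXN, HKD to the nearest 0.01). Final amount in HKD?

KRW 39,300,000 ÷ 240.9 = BRL 163,138.23
BRL 163,138.23 ÷ 0.05866 = INR 2,781,081.32
INR 2,781,081.32 × 0.01194 = CHF 33,206.11
CHF 33,206.11 ÷ 0.05323 = MXN 623,823.22
MXN 623,823.22 × 0.4211 = HKD 262,691.96

HKD 262,691.96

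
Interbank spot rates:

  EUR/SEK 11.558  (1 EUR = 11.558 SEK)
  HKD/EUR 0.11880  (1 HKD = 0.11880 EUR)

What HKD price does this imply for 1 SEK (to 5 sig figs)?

SEK/HKD = 0.72828

1 SEK ÷ 11.558 = 0.0865202 EUR
0.0865202 EUR ÷ 0.11880 = 0.728284 HKD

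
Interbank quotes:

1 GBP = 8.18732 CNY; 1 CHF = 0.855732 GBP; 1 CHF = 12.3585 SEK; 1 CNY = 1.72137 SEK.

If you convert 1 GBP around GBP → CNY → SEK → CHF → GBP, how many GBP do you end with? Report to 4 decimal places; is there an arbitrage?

Around GBP → CNY → SEK → CHF → GBP: 1 × 8.18732 × 1.72137 ÷ 12.3585 × 0.855732 = 0.975861
Product < 1; profitable direction is GBP → CHF → SEK → CNY → GBP.

0.9759 (arbitrage exists)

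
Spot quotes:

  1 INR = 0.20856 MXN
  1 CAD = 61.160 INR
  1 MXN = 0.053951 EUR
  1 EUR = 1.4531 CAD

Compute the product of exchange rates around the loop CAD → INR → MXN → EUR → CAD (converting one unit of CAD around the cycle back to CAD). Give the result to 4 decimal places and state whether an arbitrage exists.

Around CAD → INR → MXN → EUR → CAD: 1 × 61.160 × 0.20856 × 0.053951 × 1.4531 = 0.999985
Product ≈ 1 (deviation 0.001%, within rounding noise).

1.0000 (no arbitrage)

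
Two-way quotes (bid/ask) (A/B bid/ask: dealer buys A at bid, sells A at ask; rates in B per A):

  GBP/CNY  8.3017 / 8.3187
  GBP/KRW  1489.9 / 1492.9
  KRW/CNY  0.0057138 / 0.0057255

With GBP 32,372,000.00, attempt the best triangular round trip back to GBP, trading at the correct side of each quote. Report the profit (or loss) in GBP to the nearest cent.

Best loop GBP → KRW → CNY → GBP:
GBP 32,372,000.00 × 1489.9 (sell GBP at bid) = KRW 48,231,042,800
KRW 48,231,042,800 × 0.0057138 (sell KRW at bid) = CNY 275,582,532.35
CNY 275,582,532.35 ÷ 8.3187 (buy GBP at ask) = GBP 33,128,076.78

Net profit: GBP 756,076.78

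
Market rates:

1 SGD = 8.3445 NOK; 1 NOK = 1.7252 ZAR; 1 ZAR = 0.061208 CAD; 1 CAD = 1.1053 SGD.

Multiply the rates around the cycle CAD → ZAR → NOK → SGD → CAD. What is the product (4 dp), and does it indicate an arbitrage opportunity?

Around CAD → ZAR → NOK → SGD → CAD: 1 ÷ 0.061208 ÷ 1.7252 ÷ 8.3445 ÷ 1.1053 = 1.026767
Product > 1; profitable direction is CAD → ZAR → NOK → SGD → CAD.

1.0268 (arbitrage exists)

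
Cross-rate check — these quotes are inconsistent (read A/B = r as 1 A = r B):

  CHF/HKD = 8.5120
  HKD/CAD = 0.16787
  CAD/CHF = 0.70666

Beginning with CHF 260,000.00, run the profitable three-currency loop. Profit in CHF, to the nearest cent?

Profitable loop is CHF → HKD → CAD → CHF:
CHF 260,000.00 × 8.5120 = HKD 2,213,120.00
HKD 2,213,120.00 × 0.16787 = CAD 371,516.45
CAD 371,516.45 × 0.70666 = CHF 262,535.82
Profit = CHF 262,535.82 − CHF 260,000.00

Profit: CHF 2,535.82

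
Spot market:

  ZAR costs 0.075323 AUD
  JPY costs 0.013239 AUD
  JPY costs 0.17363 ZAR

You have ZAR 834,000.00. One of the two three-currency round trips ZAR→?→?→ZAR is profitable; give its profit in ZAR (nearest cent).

Profitable loop is ZAR → JPY → AUD → ZAR:
ZAR 834,000.00 ÷ 0.17363 = JPY 4,803,317
JPY 4,803,317 × 0.013239 = AUD 63,591.12
AUD 63,591.12 ÷ 0.075323 = ZAR 844,245.70
Profit = ZAR 844,245.70 − ZAR 834,000.00

Profit: ZAR 10,245.70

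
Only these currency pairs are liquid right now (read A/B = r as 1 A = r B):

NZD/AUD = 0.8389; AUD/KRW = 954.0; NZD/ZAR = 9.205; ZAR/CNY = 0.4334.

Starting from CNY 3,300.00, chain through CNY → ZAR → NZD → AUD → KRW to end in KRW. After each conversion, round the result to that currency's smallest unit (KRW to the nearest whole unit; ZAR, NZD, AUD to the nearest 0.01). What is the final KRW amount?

CNY 3,300.00 ÷ 0.4334 = ZAR 7,614.21
ZAR 7,614.21 ÷ 9.205 = NZD 827.18
NZD 827.18 × 0.8389 = AUD 693.92
AUD 693.92 × 954.0 = KRW 662,000

KRW 662,000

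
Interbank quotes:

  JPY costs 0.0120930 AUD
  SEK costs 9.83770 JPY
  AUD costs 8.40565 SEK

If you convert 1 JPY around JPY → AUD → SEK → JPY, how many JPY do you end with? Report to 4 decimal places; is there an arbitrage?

1.0000 (no arbitrage)

Around JPY → AUD → SEK → JPY: 1 × 0.0120930 × 8.40565 × 9.83770 = 0.999998
Product ≈ 1 (deviation 0.000%, within rounding noise).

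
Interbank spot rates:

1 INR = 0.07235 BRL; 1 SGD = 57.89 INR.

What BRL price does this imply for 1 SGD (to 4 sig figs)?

1 SGD × 57.89 = 57.89 INR
57.89 INR × 0.07235 = 4.18834 BRL

SGD/BRL = 4.188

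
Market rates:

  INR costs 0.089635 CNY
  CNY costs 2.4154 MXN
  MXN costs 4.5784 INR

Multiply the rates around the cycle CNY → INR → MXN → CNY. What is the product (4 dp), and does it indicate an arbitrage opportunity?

1.0088 (arbitrage exists)

Around CNY → INR → MXN → CNY: 1 ÷ 0.089635 ÷ 4.5784 ÷ 2.4154 = 1.008834
Product > 1; profitable direction is CNY → INR → MXN → CNY.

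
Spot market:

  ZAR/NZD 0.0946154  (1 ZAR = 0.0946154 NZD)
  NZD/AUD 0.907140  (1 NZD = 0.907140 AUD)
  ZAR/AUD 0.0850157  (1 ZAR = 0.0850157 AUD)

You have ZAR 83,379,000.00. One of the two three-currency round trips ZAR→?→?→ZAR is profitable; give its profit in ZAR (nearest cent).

Profitable loop is ZAR → NZD → AUD → ZAR:
ZAR 83,379,000.00 × 0.0946154 = NZD 7,888,937.44
NZD 7,888,937.44 × 0.907140 = AUD 7,156,370.71
AUD 7,156,370.71 ÷ 0.0850157 = ZAR 84,177,048.55
Profit = ZAR 84,177,048.55 − ZAR 83,379,000.00

Profit: ZAR 798,048.55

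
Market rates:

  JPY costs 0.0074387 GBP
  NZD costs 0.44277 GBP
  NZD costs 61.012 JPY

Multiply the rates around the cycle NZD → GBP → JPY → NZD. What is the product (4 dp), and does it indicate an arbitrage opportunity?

Around NZD → GBP → JPY → NZD: 1 × 0.44277 ÷ 0.0074387 ÷ 61.012 = 0.975587
Product < 1; profitable direction is NZD → JPY → GBP → NZD.

0.9756 (arbitrage exists)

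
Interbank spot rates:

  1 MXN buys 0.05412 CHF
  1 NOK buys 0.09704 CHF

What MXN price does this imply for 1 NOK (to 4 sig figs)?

NOK/MXN = 1.793

1 NOK × 0.09704 = 0.09704 CHF
0.09704 CHF ÷ 0.05412 = 1.79305 MXN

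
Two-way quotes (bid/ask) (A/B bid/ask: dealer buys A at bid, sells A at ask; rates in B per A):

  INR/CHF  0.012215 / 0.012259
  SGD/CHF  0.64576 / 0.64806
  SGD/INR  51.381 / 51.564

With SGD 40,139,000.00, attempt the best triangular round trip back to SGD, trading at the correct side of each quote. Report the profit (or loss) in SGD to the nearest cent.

Best loop SGD → CHF → INR → SGD:
SGD 40,139,000.00 × 0.64576 (sell SGD at bid) = CHF 25,920,160.64
CHF 25,920,160.64 ÷ 0.012259 (buy INR at ask) = INR 2,114,378,060.20
INR 2,114,378,060.20 ÷ 51.564 (buy SGD at ask) = SGD 41,004,927.08

Net profit: SGD 865,927.08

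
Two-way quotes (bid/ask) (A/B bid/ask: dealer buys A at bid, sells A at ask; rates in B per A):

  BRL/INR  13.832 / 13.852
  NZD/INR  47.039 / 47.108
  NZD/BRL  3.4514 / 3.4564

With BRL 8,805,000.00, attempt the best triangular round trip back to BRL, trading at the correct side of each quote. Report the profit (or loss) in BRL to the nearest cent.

Best loop BRL → INR → NZD → BRL:
BRL 8,805,000.00 × 13.832 (sell BRL at bid) = INR 121,790,760.00
INR 121,790,760.00 ÷ 47.108 (buy NZD at ask) = NZD 2,585,351.96
NZD 2,585,351.96 × 3.4514 (sell NZD at bid) = BRL 8,923,083.75

Net profit: BRL 118,083.75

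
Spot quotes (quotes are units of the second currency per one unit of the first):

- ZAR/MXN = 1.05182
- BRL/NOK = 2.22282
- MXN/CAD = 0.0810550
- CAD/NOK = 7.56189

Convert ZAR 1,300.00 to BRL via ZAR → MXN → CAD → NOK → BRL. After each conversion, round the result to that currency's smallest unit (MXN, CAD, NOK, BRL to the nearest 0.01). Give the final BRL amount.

ZAR 1,300.00 × 1.05182 = MXN 1,367.37
MXN 1,367.37 × 0.0810550 = CAD 110.83
CAD 110.83 × 7.56189 = NOK 838.08
NOK 838.08 ÷ 2.22282 = BRL 377.03

BRL 377.03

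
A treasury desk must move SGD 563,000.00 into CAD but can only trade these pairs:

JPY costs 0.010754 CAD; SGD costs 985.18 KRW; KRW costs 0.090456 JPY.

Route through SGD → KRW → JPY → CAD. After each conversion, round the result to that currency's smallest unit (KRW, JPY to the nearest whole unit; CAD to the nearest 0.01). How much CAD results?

SGD 563,000.00 × 985.18 = KRW 554,656,340
KRW 554,656,340 × 0.090456 = JPY 50,171,994
JPY 50,171,994 × 0.010754 = CAD 539,549.62

CAD 539,549.62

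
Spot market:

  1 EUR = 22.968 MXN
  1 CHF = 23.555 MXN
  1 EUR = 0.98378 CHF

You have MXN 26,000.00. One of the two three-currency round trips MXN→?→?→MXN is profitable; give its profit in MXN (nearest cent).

Profit: MXN 231.99

Profitable loop is MXN → EUR → CHF → MXN:
MXN 26,000.00 ÷ 22.968 = EUR 1,132.01
EUR 1,132.01 × 0.98378 = CHF 1,113.65
CHF 1,113.65 × 23.555 = MXN 26,231.99
Profit = MXN 26,231.99 − MXN 26,000.00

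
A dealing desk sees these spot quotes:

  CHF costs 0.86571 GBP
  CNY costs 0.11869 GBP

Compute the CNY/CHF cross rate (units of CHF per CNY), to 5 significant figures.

CNY/CHF = 0.13710

1 CNY × 0.11869 = 0.11869 GBP
0.11869 GBP ÷ 0.86571 = 0.137101 CHF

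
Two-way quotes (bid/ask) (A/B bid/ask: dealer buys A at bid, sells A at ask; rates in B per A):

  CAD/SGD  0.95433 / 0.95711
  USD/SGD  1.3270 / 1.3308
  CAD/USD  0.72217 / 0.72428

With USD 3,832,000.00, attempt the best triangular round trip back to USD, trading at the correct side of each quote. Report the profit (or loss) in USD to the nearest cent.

Net profit: USD 4,842.86

Best loop USD → SGD → CAD → USD:
USD 3,832,000.00 × 1.3270 (sell USD at bid) = SGD 5,085,064.00
SGD 5,085,064.00 ÷ 0.95711 (buy CAD at ask) = CAD 5,312,935.82
CAD 5,312,935.82 × 0.72217 (sell CAD at bid) = USD 3,836,842.86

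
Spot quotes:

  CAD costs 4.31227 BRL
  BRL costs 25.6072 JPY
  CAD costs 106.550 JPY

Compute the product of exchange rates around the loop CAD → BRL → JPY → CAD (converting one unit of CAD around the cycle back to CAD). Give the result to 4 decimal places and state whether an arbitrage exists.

1.0364 (arbitrage exists)

Around CAD → BRL → JPY → CAD: 1 × 4.31227 × 25.6072 ÷ 106.550 = 1.036369
Product > 1; profitable direction is CAD → BRL → JPY → CAD.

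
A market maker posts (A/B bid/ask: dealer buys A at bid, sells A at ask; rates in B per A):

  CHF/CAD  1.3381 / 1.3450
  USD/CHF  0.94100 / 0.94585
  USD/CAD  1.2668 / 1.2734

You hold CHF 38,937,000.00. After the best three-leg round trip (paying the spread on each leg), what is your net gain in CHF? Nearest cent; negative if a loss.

Best loop CHF → USD → CAD → CHF:
CHF 38,937,000.00 ÷ 0.94585 (buy USD at ask) = USD 41,166,146.85
USD 41,166,146.85 × 1.2668 (sell USD at bid) = CAD 52,149,274.83
CAD 52,149,274.83 ÷ 1.3450 (buy CHF at ask) = CHF 38,772,695.04

Net result: CHF -164,304.96 (no profitable arbitrage after spreads)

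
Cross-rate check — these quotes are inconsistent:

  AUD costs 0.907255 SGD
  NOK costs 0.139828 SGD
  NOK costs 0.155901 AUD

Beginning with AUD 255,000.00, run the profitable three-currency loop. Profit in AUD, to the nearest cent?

Profit: AUD 2,943.33

Profitable loop is AUD → SGD → NOK → AUD:
AUD 255,000.00 × 0.907255 = SGD 231,350.02
SGD 231,350.02 ÷ 0.139828 = NOK 1,654,532.89
NOK 1,654,532.89 × 0.155901 = AUD 257,943.33
Profit = AUD 257,943.33 − AUD 255,000.00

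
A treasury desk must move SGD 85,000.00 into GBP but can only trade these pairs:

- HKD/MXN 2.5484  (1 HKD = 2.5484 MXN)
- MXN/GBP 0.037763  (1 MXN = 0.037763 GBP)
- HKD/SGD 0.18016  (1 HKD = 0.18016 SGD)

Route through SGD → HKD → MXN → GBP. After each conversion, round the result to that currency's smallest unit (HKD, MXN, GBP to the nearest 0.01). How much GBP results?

GBP 45,404.05

SGD 85,000.00 ÷ 0.18016 = HKD 471,802.84
HKD 471,802.84 × 2.5484 = MXN 1,202,342.36
MXN 1,202,342.36 × 0.037763 = GBP 45,404.05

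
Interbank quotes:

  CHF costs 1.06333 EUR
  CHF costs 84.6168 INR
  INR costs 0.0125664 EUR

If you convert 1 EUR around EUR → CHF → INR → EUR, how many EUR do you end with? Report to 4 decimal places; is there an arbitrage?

1.0000 (no arbitrage)

Around EUR → CHF → INR → EUR: 1 ÷ 1.06333 × 84.6168 × 0.0125664 = 0.999999
Product ≈ 1 (deviation 0.000%, within rounding noise).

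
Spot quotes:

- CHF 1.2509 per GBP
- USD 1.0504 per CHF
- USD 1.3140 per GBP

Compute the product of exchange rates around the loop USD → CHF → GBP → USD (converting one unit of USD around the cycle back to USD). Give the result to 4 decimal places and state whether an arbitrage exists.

1.0000 (no arbitrage)

Around USD → CHF → GBP → USD: 1 ÷ 1.0504 ÷ 1.2509 × 1.3140 = 1.000042
Product ≈ 1 (deviation 0.004%, within rounding noise).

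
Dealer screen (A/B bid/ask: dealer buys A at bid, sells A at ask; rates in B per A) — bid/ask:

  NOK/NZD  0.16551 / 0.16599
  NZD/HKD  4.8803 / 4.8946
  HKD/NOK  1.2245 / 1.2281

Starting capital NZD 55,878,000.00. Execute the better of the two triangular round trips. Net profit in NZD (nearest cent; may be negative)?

Net profit: NZD 124,574.33

Best loop NZD → NOK → HKD → NZD:
NZD 55,878,000.00 ÷ 0.16599 (buy NOK at ask) = NOK 336,634,737.03
NOK 336,634,737.03 ÷ 1.2281 (buy HKD at ask) = HKD 274,110,200.34
HKD 274,110,200.34 ÷ 4.8946 (buy NZD at ask) = NZD 56,002,574.33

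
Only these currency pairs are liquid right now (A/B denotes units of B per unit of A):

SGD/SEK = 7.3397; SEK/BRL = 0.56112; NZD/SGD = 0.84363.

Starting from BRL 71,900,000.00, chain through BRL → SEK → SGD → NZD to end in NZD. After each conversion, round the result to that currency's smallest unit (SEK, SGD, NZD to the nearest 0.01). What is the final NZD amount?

BRL 71,900,000.00 ÷ 0.56112 = SEK 128,136,583.97
SEK 128,136,583.97 ÷ 7.3397 = SGD 17,458,013.81
SGD 17,458,013.81 ÷ 0.84363 = NZD 20,693,922.47

NZD 20,693,922.47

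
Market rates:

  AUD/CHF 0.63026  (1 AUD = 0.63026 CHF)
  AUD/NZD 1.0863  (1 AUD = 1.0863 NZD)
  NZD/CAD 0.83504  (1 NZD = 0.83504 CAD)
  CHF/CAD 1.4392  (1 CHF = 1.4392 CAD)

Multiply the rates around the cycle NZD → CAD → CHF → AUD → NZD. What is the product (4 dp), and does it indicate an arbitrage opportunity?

1.0000 (no arbitrage)

Around NZD → CAD → CHF → AUD → NZD: 1 × 0.83504 ÷ 1.4392 ÷ 0.63026 × 1.0863 = 1.000037
Product ≈ 1 (deviation 0.004%, within rounding noise).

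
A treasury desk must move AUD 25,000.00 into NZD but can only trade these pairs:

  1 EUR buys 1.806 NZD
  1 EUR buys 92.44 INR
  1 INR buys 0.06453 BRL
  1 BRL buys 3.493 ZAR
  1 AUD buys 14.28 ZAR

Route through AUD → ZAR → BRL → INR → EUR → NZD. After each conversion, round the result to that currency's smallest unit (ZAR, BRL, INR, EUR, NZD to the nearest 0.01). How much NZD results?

AUD 25,000.00 × 14.28 = ZAR 357,000.00
ZAR 357,000.00 ÷ 3.493 = BRL 102,204.41
BRL 102,204.41 ÷ 0.06453 = INR 1,583,827.83
INR 1,583,827.83 ÷ 92.44 = EUR 17,133.58
EUR 17,133.58 × 1.806 = NZD 30,943.25

NZD 30,943.25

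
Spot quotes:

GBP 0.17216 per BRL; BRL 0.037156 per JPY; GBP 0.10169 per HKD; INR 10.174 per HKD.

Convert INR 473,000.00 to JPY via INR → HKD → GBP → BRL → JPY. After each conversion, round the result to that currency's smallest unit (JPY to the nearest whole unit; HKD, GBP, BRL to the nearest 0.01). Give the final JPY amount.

INR 473,000.00 ÷ 10.174 = HKD 46,491.06
HKD 46,491.06 × 0.10169 = GBP 4,727.68
GBP 4,727.68 ÷ 0.17216 = BRL 27,460.97
BRL 27,460.97 ÷ 0.037156 = JPY 739,072

JPY 739,072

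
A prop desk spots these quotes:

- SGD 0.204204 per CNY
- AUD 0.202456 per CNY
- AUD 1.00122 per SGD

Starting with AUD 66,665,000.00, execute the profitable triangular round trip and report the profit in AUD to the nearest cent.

Profit: AUD 657,617.44

Profitable loop is AUD → CNY → SGD → AUD:
AUD 66,665,000.00 ÷ 0.202456 = CNY 329,281,424.11
CNY 329,281,424.11 × 0.204204 = SGD 67,240,583.93
SGD 67,240,583.93 × 1.00122 = AUD 67,322,617.44
Profit = AUD 67,322,617.44 − AUD 66,665,000.00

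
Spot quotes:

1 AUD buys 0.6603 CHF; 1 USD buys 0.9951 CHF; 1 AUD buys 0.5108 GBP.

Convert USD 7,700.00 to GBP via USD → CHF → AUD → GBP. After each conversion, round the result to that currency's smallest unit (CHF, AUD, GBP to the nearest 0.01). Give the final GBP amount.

GBP 5,927.44

USD 7,700.00 × 0.9951 = CHF 7,662.27
CHF 7,662.27 ÷ 0.6603 = AUD 11,604.23
AUD 11,604.23 × 0.5108 = GBP 5,927.44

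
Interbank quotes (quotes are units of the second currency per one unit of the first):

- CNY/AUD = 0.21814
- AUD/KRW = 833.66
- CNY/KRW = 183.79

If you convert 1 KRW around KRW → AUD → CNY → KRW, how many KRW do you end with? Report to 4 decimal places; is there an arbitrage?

Around KRW → AUD → CNY → KRW: 1 ÷ 833.66 ÷ 0.21814 × 183.79 = 1.010643
Product > 1; profitable direction is KRW → AUD → CNY → KRW.

1.0106 (arbitrage exists)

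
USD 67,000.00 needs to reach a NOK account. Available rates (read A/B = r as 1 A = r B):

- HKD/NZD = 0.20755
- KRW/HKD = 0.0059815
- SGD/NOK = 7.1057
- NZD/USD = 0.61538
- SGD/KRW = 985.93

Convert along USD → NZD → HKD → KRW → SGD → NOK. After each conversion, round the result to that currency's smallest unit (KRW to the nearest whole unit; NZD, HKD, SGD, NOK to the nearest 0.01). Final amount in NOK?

NOK 632,061.54

USD 67,000.00 ÷ 0.61538 = NZD 108,875.82
NZD 108,875.82 ÷ 0.20755 = HKD 524,576.34
HKD 524,576.34 ÷ 0.0059815 = KRW 87,699,798
KRW 87,699,798 ÷ 985.93 = SGD 88,951.34
SGD 88,951.34 × 7.1057 = NOK 632,061.54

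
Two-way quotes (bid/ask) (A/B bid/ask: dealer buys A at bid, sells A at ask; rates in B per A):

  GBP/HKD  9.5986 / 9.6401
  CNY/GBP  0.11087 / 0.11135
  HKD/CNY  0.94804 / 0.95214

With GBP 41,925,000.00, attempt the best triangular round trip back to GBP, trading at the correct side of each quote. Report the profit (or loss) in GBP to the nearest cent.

Net profit: GBP 373,179.34

Best loop GBP → HKD → CNY → GBP:
GBP 41,925,000.00 × 9.5986 (sell GBP at bid) = HKD 402,421,305.00
HKD 402,421,305.00 × 0.94804 (sell HKD at bid) = CNY 381,511,493.99
CNY 381,511,493.99 × 0.11087 (sell CNY at bid) = GBP 42,298,179.34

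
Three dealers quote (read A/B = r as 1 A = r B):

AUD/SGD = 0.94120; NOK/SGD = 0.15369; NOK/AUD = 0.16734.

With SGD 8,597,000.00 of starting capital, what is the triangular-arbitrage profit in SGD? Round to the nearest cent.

Profitable loop is SGD → NOK → AUD → SGD:
SGD 8,597,000.00 ÷ 0.15369 = NOK 55,937,276.34
NOK 55,937,276.34 × 0.16734 = AUD 9,360,543.82
AUD 9,360,543.82 × 0.94120 = SGD 8,810,143.85
Profit = SGD 8,810,143.85 − SGD 8,597,000.00

Profit: SGD 213,143.85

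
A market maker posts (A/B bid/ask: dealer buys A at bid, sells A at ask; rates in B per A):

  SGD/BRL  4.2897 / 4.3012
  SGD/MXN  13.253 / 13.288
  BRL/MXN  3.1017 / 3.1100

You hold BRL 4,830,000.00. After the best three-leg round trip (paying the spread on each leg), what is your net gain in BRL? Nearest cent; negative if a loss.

Best loop BRL → MXN → SGD → BRL:
BRL 4,830,000.00 × 3.1017 (sell BRL at bid) = MXN 14,981,211.00
MXN 14,981,211.00 ÷ 13.288 (buy SGD at ask) = SGD 1,127,424.07
SGD 1,127,424.07 × 4.2897 (sell SGD at bid) = BRL 4,836,311.02

Net profit: BRL 6,311.02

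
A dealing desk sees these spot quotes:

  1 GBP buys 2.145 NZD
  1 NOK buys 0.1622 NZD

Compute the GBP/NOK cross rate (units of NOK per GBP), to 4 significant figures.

GBP/NOK = 13.22

1 GBP × 2.145 = 2.145 NZD
2.145 NZD ÷ 0.1622 = 13.2244 NOK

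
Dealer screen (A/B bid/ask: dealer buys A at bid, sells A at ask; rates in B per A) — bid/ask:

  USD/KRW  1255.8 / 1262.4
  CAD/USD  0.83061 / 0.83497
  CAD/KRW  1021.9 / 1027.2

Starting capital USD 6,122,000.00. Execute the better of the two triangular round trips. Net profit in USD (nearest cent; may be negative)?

Best loop USD → KRW → CAD → USD:
USD 6,122,000.00 × 1255.8 (sell USD at bid) = KRW 7,688,007,600
KRW 7,688,007,600 ÷ 1027.2 (buy CAD at ask) = CAD 7,484,431.07
CAD 7,484,431.07 × 0.83061 (sell CAD at bid) = USD 6,216,643.30

Net profit: USD 94,643.30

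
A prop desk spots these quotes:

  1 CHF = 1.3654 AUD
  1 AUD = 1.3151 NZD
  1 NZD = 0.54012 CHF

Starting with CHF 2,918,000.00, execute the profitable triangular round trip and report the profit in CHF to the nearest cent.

Profit: CHF 90,682.45

Profitable loop is CHF → NZD → AUD → CHF:
CHF 2,918,000.00 ÷ 0.54012 = NZD 5,402,503.15
NZD 5,402,503.15 ÷ 1.3151 = AUD 4,108,055.01
AUD 4,108,055.01 ÷ 1.3654 = CHF 3,008,682.45
Profit = CHF 3,008,682.45 − CHF 2,918,000.00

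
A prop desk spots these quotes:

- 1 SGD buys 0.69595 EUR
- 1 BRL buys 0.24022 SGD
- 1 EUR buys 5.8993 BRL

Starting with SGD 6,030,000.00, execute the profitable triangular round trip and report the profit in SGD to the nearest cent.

Profit: SGD 84,059.04

Profitable loop is SGD → BRL → EUR → SGD:
SGD 6,030,000.00 ÷ 0.24022 = BRL 25,101,989.84
BRL 25,101,989.84 ÷ 5.8993 = EUR 4,255,079.39
EUR 4,255,079.39 ÷ 0.69595 = SGD 6,114,059.04
Profit = SGD 6,114,059.04 − SGD 6,030,000.00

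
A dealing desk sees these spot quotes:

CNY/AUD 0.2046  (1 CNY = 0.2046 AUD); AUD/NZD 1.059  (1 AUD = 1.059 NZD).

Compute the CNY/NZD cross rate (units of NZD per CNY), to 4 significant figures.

CNY/NZD = 0.2167

1 CNY × 0.2046 = 0.2046 AUD
0.2046 AUD × 1.059 = 0.216671 NZD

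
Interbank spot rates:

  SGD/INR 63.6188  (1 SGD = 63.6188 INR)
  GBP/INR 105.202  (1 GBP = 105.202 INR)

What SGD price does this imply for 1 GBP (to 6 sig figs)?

GBP/SGD = 1.65363

1 GBP × 105.202 = 105.202 INR
105.202 INR ÷ 63.6188 = 1.65363 SGD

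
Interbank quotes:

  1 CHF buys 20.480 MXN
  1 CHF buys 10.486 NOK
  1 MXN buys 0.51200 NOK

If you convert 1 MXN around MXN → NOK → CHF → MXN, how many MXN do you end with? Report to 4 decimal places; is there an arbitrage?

Around MXN → NOK → CHF → MXN: 1 × 0.51200 ÷ 10.486 × 20.480 = 0.999977
Product ≈ 1 (deviation 0.002%, within rounding noise).

1.0000 (no arbitrage)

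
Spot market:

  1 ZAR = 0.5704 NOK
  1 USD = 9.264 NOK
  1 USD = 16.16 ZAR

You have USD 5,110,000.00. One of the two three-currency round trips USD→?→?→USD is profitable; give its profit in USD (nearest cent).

Profitable loop is USD → NOK → ZAR → USD:
USD 5,110,000.00 × 9.264 = NOK 47,339,040.00
NOK 47,339,040.00 ÷ 0.5704 = ZAR 82,992,706.87
ZAR 82,992,706.87 ÷ 16.16 = USD 5,135,687.31
Profit = USD 5,135,687.31 − USD 5,110,000.00

Profit: USD 25,687.31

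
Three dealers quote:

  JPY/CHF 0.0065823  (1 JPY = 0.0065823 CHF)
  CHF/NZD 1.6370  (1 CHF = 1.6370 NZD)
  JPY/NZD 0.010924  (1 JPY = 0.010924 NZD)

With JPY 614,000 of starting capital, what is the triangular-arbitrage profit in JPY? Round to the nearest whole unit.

Profitable loop is JPY → NZD → CHF → JPY:
JPY 614,000 × 0.010924 = NZD 6,707.34
NZD 6,707.34 ÷ 1.6370 = CHF 4,097.33
CHF 4,097.33 ÷ 0.0065823 = JPY 622,478
Profit = JPY 622,478 − JPY 614,000

Profit: JPY 8,478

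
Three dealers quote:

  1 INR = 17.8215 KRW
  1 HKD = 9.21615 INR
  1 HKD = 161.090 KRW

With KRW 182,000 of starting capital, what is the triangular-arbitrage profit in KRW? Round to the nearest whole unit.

Profit: KRW 3,565

Profitable loop is KRW → HKD → INR → KRW:
KRW 182,000 ÷ 161.090 = HKD 1,129.80
HKD 1,129.80 × 9.21615 = INR 10,412.44
INR 10,412.44 × 17.8215 = KRW 185,565
Profit = KRW 185,565 − KRW 182,000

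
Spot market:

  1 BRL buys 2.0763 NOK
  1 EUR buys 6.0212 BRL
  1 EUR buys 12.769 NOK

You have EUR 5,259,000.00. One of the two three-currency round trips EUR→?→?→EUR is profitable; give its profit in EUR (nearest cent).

Profit: EUR 112,392.65

Profitable loop is EUR → NOK → BRL → EUR:
EUR 5,259,000.00 × 12.769 = NOK 67,152,171.00
NOK 67,152,171.00 ÷ 2.0763 = BRL 32,342,229.45
BRL 32,342,229.45 ÷ 6.0212 = EUR 5,371,392.65
Profit = EUR 5,371,392.65 − EUR 5,259,000.00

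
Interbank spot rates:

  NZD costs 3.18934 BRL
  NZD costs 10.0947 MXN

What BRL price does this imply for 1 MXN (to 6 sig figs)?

MXN/BRL = 0.315942

1 MXN ÷ 10.0947 = 0.0990619 NZD
0.0990619 NZD × 3.18934 = 0.315942 BRL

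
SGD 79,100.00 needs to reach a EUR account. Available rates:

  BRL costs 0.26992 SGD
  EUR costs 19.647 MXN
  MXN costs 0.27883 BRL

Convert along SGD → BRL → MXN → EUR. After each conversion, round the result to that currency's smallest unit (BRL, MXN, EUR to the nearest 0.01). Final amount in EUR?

EUR 53,494.07

SGD 79,100.00 ÷ 0.26992 = BRL 293,049.79
BRL 293,049.79 ÷ 0.27883 = MXN 1,050,998.06
MXN 1,050,998.06 ÷ 19.647 = EUR 53,494.07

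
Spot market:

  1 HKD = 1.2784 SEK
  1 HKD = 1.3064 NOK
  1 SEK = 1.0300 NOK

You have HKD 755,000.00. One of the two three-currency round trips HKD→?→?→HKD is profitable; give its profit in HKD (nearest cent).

Profit: HKD 5,982.67

Profitable loop is HKD → SEK → NOK → HKD:
HKD 755,000.00 × 1.2784 = SEK 965,192.00
SEK 965,192.00 × 1.0300 = NOK 994,147.76
NOK 994,147.76 ÷ 1.3064 = HKD 760,982.67
Profit = HKD 760,982.67 − HKD 755,000.00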